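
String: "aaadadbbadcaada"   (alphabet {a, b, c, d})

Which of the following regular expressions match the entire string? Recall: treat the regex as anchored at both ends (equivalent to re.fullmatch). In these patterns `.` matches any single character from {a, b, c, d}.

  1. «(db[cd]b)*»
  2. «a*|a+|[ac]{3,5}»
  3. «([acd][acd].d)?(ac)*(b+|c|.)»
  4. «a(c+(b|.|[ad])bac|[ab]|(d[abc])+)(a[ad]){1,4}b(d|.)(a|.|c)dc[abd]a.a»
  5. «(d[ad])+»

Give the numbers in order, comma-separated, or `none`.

1 → no match
2 → no match
3 → no match
4 → match
5 → no match — must start with "d"

4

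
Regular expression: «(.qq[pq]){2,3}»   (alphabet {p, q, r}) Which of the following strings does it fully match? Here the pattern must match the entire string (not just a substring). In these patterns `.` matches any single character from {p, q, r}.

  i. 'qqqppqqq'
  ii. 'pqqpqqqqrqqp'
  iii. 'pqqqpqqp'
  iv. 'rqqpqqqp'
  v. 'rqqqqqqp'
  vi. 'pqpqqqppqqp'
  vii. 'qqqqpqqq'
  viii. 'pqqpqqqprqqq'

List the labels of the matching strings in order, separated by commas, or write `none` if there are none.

i, ii, iii, iv, v, vii, viii

i → match
ii → match
iii → match
iv → match
v → match
vi → no match
vii → match
viii → match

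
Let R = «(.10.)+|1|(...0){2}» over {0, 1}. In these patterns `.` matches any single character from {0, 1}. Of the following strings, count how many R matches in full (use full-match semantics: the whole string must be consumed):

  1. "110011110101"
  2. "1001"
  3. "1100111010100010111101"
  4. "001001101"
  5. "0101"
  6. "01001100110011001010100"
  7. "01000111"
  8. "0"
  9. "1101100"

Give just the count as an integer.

1

1 → no match
2 → no match
3 → no match
4 → no match
5 → match
6 → no match
7 → no match
8 → no match
9 → no match
Total matched: 1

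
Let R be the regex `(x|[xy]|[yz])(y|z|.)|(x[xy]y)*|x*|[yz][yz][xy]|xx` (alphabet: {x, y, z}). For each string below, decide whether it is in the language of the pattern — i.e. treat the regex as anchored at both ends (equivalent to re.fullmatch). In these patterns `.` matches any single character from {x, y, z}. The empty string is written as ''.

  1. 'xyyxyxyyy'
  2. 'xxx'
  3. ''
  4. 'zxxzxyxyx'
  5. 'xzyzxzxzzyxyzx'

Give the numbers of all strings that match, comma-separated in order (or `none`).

1. 'xyyxyxyyy' → no match
2. 'xxx' → match
3. '' → match
4. 'zxxzxyxyx' → no match
5 → no match

2, 3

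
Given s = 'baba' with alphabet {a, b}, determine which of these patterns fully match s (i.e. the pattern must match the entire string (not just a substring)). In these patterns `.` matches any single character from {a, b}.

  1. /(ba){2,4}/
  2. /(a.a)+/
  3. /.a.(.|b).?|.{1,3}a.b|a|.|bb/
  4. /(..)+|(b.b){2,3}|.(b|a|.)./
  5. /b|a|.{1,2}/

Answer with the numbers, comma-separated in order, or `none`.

1 → match
2 → no match — must start with 'a'
3 → match
4 → match
5 → no match

1, 3, 4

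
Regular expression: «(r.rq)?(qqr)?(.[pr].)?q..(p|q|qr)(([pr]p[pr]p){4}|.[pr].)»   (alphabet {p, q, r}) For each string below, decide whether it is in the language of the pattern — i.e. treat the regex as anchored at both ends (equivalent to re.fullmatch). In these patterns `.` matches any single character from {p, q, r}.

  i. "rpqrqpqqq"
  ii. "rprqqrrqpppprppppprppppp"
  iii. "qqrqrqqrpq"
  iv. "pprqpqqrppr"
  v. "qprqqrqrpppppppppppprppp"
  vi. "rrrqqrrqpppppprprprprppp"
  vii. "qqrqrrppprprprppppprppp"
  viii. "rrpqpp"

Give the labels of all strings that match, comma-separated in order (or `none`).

i → no match
ii → match
iii → match
iv → match
v → match
vi → match
vii → match
viii → no match

ii, iii, iv, v, vi, vii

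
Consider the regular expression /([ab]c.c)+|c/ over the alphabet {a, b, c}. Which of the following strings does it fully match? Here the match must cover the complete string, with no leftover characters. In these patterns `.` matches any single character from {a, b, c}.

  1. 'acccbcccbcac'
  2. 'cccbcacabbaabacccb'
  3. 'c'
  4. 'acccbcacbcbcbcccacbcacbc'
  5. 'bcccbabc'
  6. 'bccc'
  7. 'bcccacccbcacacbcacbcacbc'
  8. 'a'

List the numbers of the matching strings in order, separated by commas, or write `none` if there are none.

1 → match
2 → no match — must end with 'c'
3 → match
4 → match
5 → no match
6 → match
7 → match
8 → no match — must end with 'c'

1, 3, 4, 6, 7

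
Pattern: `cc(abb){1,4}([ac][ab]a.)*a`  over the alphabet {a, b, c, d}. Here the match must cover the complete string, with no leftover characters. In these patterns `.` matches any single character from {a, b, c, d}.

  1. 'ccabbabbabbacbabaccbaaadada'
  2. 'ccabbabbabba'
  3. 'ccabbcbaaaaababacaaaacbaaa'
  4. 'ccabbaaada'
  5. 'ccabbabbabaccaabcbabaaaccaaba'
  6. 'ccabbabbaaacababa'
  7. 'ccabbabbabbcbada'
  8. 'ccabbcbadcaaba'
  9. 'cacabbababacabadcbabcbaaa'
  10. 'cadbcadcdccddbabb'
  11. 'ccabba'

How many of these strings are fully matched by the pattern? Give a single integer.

1 → no match
2 → match
3 → match
4 → match
5 → match
6 → match
7 → match
8 → match
9 → no match — must start with 'ccabb'
10 → no match — must start with 'ccabb'
11 → match
Total matched: 8

8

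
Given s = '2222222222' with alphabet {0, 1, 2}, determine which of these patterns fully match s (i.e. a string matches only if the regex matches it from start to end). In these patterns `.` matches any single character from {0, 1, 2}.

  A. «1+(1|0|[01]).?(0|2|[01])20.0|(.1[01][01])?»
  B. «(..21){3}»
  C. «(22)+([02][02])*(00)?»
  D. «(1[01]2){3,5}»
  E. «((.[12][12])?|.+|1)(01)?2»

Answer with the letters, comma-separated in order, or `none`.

A → no match
B → no match — must end with '21'
C → match
D → no match — must start with '1'
E → match

C, E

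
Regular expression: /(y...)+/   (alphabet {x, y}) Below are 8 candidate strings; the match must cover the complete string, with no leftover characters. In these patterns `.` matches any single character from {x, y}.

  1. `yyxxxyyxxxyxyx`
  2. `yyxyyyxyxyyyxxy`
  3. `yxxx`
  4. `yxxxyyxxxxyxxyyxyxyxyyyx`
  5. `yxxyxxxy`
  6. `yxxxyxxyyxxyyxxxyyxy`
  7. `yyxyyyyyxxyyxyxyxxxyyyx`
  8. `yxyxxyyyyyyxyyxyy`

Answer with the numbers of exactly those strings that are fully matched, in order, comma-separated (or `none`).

3, 6

1 → no match
2 → no match
3 → match
4 → no match
5 → no match
6 → match
7 → no match
8 → no match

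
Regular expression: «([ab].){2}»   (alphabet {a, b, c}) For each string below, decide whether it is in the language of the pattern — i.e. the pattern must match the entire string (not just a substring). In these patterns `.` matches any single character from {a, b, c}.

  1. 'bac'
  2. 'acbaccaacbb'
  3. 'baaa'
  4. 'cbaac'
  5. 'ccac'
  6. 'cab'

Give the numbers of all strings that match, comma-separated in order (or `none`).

3

1 → no match
2 → no match
3 → match
4 → no match
5 → no match
6 → no match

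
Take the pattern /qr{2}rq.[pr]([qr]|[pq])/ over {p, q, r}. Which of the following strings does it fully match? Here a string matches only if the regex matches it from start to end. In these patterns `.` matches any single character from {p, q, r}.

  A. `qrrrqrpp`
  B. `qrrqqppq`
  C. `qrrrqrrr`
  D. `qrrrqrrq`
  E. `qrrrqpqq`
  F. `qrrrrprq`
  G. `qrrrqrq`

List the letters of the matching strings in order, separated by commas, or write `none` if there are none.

A, C, D

A → match
B → no match
C → match
D → match
E → no match
F → no match
G → no match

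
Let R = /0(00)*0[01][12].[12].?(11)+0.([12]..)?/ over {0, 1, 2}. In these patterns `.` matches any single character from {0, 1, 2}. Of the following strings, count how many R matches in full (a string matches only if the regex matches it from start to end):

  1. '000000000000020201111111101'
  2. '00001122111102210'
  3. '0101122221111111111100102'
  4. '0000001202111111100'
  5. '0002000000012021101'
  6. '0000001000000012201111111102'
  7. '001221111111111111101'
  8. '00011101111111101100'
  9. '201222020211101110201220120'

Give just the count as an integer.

5

1 → match
2 → match
3 → no match
4 → match
5 → no match
6 → no match
7 → match
8 → match
9 → no match — must start with '0'
Total matched: 5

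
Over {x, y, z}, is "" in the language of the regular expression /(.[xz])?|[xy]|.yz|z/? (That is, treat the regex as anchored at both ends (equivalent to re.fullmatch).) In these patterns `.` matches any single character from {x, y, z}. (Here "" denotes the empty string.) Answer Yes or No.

Yes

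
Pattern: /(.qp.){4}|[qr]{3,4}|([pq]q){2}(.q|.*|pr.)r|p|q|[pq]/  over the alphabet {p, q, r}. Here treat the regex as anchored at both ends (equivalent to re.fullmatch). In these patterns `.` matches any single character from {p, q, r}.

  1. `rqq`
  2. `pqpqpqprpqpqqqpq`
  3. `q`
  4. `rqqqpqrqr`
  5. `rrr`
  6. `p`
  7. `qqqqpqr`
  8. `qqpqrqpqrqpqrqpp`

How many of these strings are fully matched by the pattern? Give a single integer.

7

1 → match
2 → match
3 → match
4 → no match
5 → match
6 → match
7 → match
8 → match
Total matched: 7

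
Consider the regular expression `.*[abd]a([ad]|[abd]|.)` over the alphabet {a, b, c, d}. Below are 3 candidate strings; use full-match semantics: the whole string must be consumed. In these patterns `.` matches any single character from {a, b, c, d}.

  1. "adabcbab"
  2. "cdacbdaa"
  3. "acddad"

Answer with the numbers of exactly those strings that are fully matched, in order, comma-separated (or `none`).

1, 2, 3

1 → match
2 → match
3 → match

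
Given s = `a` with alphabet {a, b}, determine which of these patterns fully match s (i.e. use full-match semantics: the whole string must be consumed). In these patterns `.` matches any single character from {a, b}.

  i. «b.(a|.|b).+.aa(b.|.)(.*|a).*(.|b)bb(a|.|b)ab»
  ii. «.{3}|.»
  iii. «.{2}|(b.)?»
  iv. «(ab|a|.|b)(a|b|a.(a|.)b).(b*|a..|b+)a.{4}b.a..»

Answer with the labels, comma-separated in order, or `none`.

ii

i → no match — must start with `b`
ii → match
iii → no match
iv → no match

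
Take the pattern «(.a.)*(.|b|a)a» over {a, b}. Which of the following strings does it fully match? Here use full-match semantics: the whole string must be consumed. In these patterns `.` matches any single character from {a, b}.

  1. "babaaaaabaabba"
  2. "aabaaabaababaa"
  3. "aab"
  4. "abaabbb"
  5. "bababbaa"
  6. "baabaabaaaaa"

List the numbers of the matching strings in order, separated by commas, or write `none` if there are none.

1 → match
2 → match
3 → no match — must end with "a"
4 → no match — must end with "a"
5 → no match
6 → no match

1, 2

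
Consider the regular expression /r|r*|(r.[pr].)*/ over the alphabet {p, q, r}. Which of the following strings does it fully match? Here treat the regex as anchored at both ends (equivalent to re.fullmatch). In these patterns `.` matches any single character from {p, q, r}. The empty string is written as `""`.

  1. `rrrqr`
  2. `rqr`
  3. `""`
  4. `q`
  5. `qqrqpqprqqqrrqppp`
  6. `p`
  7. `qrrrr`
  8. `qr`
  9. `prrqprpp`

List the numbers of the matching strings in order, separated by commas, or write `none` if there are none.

3

1 → no match
2 → no match
3 → match
4 → no match
5 → no match
6 → no match
7 → no match
8 → no match
9 → no match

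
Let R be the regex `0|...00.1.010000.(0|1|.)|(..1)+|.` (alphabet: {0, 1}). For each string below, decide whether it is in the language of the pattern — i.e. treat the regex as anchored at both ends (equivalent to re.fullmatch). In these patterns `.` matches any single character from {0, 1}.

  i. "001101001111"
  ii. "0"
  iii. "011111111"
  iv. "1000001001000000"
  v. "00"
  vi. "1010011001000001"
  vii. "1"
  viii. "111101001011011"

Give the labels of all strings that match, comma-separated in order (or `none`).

i → match
ii → match
iii → match
iv → match
v → no match
vi → match
vii → match
viii → match

i, ii, iii, iv, vi, vii, viii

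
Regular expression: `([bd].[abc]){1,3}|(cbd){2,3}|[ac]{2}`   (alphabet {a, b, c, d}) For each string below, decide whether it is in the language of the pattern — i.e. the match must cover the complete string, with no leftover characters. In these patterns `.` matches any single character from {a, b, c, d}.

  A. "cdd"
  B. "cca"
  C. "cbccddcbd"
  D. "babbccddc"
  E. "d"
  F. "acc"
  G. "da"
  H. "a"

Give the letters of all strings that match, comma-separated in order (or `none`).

D

A. "cdd" → no match
B. "cca" → no match
C. "cbccddcbd" → no match
D. "babbccddc" → match
E. "d" → no match
F. "acc" → no match
G. "da" → no match
H. "a" → no match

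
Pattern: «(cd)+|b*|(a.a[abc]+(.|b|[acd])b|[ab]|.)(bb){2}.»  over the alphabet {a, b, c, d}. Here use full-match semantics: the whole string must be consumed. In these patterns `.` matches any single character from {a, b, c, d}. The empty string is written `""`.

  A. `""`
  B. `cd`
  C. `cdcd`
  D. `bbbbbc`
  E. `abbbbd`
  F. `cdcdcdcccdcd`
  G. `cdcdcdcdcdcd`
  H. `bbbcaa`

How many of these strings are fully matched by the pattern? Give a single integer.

A. `""` → match
B. `cd` → match
C. `cdcd` → match
D. `bbbbbc` → match
E. `abbbbd` → match
F. `cdcdcdcccdcd` → no match
G. `cdcdcdcdcdcd` → match
H. `bbbcaa` → no match
Total matched: 6

6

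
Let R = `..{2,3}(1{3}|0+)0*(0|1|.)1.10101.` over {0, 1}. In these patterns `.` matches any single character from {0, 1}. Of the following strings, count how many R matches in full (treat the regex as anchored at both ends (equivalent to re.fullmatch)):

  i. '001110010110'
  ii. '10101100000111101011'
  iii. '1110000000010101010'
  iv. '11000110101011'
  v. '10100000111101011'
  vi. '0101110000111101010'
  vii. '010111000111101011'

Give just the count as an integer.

i. '001110010110' → no match
ii → no match
iii → match
iv → match
v → match
vi → match
vii → match
Total matched: 5

5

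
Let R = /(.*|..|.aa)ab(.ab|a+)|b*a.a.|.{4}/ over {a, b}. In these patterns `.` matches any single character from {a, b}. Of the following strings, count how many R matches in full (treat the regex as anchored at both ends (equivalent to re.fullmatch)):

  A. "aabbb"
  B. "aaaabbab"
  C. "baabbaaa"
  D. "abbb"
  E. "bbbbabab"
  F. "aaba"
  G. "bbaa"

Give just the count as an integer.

A → no match
B → match
C → no match
D → match
E → match
F → match
G → match
Total matched: 5

5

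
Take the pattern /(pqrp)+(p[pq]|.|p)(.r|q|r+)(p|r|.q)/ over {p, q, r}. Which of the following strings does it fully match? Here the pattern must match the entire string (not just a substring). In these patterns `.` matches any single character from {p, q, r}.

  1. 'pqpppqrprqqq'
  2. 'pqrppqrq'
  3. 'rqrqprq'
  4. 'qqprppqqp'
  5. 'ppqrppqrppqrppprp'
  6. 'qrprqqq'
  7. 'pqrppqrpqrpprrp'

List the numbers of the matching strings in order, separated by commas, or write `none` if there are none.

2

1 → no match — must start with 'pqrp'
2 → match
3 → no match — must start with 'pqrp'
4 → no match — must start with 'pqrp'
5 → no match — must start with 'pqrp'
6 → no match — must start with 'pqrp'
7 → no match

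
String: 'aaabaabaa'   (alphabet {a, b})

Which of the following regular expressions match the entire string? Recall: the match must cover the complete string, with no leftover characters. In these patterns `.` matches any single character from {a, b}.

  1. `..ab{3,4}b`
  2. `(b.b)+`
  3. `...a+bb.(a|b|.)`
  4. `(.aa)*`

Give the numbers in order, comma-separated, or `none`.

1 → no match — must end with 'bb'
2 → no match — must start with 'b'
3 → no match
4 → match

4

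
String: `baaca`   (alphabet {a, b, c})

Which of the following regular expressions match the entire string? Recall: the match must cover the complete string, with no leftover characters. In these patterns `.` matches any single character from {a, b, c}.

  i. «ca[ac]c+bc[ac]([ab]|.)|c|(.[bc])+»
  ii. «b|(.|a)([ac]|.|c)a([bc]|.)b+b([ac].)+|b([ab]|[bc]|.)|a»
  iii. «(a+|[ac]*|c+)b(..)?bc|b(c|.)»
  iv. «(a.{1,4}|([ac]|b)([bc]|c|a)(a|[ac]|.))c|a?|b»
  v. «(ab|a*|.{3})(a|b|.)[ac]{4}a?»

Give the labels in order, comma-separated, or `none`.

i → no match
ii → no match
iii → no match
iv → no match
v → match

v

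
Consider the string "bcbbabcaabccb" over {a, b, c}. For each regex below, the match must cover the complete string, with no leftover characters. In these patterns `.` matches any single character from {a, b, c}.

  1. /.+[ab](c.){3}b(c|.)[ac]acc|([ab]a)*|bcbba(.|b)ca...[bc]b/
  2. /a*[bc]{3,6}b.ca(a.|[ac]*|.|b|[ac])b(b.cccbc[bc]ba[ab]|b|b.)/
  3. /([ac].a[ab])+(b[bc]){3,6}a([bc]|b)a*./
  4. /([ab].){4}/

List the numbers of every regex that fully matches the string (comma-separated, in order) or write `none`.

1 → match
2 → no match
3 → no match
4 → no match

1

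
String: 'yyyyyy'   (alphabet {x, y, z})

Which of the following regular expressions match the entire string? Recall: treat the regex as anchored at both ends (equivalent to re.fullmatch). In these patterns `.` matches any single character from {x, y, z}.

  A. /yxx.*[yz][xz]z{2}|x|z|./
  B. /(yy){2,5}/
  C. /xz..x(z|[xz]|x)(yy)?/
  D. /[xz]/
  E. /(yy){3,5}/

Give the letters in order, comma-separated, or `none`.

A → no match
B → match
C → no match — must start with 'xz'
D → no match
E → match

B, E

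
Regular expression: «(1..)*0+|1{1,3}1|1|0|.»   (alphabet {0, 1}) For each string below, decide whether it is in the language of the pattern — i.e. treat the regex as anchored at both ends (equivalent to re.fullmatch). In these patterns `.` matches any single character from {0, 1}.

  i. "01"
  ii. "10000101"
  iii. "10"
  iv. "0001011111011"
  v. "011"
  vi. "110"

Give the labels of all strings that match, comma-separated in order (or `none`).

none

i → no match
ii → no match
iii → no match
iv → no match
v → no match
vi → no match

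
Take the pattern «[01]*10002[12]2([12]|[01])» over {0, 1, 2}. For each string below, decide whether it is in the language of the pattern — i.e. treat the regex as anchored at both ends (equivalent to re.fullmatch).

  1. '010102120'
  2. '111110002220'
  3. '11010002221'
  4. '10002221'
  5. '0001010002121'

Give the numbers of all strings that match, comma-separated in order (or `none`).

2, 3, 4, 5

1 → no match
2 → match
3 → match
4 → match
5 → match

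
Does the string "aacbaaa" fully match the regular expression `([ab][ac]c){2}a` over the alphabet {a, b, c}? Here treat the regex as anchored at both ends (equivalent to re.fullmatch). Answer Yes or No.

No

Every match must end with "ca", but "aacbaaa" does not.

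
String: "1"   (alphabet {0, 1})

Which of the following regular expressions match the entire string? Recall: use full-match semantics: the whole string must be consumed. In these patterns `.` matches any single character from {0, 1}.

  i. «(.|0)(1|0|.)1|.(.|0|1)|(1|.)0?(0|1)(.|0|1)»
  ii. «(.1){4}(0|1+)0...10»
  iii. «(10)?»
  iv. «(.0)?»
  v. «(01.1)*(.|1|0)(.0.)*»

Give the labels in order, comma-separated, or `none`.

i → no match
ii → no match — must end with "10"
iii → no match
iv → no match
v → match

v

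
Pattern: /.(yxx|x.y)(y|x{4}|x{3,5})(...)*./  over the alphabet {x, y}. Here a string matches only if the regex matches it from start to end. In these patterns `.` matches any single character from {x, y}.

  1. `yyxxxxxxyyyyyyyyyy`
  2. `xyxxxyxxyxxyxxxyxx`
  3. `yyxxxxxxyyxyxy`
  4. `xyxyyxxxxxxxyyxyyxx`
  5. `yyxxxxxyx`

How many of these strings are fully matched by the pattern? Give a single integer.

2

1 → match
2 → no match
3 → match
4 → no match
5 → no match
Total matched: 2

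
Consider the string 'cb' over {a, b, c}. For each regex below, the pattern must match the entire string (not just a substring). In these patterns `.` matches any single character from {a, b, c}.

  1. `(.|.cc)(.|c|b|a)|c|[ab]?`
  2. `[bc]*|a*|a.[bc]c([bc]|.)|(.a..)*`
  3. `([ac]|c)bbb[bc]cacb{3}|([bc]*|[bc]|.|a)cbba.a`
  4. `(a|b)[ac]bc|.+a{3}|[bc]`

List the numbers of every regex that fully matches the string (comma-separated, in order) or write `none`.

1, 2

1 → match
2 → match
3 → no match
4 → no match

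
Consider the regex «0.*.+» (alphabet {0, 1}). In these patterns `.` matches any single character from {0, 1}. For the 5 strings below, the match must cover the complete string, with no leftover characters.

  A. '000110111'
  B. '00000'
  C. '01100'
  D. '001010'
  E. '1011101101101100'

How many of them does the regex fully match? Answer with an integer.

4

A → match
B → match
C → match
D → match
E → no match — must start with '0'
Total matched: 4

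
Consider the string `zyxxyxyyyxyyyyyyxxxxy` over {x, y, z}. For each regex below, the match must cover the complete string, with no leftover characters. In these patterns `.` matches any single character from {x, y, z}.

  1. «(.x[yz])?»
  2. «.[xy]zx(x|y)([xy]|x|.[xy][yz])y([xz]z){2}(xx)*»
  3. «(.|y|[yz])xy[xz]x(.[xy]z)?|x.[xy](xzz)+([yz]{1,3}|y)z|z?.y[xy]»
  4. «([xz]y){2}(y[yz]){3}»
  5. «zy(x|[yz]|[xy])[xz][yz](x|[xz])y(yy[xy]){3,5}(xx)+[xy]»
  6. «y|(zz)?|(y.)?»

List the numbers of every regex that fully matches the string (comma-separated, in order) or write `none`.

5

1 → no match
2 → no match
3 → no match
4 → no match
5 → match
6 → no match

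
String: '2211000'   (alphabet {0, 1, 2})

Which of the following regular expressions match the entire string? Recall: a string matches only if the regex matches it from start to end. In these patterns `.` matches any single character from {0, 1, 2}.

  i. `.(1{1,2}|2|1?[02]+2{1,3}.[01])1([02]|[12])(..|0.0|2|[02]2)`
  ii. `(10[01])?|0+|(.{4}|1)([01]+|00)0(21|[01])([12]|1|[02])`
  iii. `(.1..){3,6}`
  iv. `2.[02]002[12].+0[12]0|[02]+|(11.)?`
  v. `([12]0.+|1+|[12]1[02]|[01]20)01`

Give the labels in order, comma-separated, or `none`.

i

i → match
ii → no match
iii → no match
iv → no match
v → no match — must end with '01'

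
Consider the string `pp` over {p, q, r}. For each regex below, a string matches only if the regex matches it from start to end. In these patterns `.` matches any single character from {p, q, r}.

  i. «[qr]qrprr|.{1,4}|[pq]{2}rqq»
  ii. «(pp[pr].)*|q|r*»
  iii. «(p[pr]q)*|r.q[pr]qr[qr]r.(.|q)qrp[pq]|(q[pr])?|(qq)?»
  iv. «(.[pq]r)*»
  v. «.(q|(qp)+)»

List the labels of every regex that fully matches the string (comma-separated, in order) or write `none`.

i

i → match
ii → no match
iii → no match
iv → no match
v → no match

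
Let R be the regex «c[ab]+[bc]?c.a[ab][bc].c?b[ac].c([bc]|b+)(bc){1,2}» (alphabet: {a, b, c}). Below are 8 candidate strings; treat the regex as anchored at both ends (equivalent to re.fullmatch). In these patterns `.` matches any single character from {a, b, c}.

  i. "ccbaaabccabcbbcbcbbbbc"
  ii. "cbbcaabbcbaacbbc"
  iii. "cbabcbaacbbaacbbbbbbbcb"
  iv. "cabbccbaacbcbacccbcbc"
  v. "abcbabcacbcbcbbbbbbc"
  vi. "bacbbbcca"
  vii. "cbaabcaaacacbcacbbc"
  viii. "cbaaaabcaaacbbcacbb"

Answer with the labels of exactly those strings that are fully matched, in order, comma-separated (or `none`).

ii, iv, vii

i → no match
ii → match
iii → no match — must end with "bc"
iv → match
v → no match — must start with "c"
vi → no match — must start with "c"
vii → match
viii → no match — must end with "bc"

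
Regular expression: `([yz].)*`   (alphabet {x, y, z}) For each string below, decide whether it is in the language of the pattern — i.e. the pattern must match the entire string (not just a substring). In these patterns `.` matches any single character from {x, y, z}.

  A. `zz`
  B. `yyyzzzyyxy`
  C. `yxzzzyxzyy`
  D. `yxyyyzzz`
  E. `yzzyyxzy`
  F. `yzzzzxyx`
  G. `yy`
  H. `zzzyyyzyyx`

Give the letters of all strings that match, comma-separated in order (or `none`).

A, D, E, F, G, H

A → match
B → no match
C → no match
D → match
E → match
F → match
G → match
H → match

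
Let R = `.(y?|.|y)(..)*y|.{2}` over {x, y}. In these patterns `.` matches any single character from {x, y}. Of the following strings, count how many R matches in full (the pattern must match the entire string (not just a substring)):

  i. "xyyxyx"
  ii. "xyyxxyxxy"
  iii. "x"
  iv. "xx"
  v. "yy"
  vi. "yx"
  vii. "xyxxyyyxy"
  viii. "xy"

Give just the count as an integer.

6

i → no match
ii → match
iii → no match
iv → match
v → match
vi → match
vii → match
viii → match
Total matched: 6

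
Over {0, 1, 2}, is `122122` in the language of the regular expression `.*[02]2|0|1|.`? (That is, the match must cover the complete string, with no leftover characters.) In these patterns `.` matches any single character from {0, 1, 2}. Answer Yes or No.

Yes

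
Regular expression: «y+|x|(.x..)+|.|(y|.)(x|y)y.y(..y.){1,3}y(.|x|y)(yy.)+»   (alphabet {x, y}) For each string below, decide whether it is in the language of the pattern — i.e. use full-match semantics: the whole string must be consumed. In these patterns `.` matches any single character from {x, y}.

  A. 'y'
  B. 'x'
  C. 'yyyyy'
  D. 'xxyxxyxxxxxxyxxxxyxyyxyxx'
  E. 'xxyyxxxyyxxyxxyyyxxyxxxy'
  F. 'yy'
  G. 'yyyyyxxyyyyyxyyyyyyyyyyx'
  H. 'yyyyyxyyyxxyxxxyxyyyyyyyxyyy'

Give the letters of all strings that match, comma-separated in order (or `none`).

A, B, C, E, F, G, H

A. 'y' → match
B. 'x' → match
C. 'yyyyy' → match
D → no match
E → match
F. 'yy' → match
G → match
H → match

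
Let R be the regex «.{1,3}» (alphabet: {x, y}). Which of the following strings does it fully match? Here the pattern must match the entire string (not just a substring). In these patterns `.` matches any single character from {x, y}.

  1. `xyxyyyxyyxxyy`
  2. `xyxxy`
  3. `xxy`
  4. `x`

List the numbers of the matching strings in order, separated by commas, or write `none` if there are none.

3, 4

1 → no match
2. `xyxxy` → no match
3. `xxy` → match
4. `x` → match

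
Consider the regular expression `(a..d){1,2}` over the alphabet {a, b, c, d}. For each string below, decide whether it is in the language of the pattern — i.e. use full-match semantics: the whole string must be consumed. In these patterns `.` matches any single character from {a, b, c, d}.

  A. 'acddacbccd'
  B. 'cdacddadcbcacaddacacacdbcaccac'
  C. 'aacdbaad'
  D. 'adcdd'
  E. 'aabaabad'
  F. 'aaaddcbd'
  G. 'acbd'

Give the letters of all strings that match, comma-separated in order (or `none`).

A → no match
B → no match — must start with 'a'
C → no match
D → no match
E → no match
F → no match
G → match

G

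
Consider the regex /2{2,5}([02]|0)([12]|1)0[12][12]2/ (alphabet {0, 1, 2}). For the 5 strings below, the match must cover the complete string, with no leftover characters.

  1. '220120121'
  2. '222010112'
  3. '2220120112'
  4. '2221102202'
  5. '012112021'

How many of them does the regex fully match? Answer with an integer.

1

1 → no match — must end with '2'
2 → match
3 → no match
4 → no match
5 → no match — must start with '2'
Total matched: 1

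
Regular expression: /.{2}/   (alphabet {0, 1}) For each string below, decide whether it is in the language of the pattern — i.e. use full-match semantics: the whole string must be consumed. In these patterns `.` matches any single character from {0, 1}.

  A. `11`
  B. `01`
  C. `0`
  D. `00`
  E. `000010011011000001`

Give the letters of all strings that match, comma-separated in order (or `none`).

A, B, D

A. `11` → match
B. `01` → match
C. `0` → no match
D. `00` → match
E → no match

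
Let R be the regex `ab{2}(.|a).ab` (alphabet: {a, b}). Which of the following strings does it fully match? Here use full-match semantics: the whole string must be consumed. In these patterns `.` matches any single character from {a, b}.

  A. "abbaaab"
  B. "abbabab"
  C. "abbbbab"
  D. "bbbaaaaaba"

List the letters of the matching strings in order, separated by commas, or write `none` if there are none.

A, B, C

A → match
B → match
C → match
D → no match — must start with "ab"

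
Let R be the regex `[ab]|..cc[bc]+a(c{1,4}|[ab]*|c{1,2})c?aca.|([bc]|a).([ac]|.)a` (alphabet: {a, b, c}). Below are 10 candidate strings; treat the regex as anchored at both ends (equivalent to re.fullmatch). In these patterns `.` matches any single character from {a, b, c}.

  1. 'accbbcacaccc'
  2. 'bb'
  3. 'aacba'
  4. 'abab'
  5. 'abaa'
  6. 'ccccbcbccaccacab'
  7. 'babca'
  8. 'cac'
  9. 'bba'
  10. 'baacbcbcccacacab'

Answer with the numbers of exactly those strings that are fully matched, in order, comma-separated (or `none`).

5, 6

1 → no match
2 → no match
3 → no match
4 → no match
5 → match
6 → match
7 → no match
8 → no match
9 → no match
10 → no match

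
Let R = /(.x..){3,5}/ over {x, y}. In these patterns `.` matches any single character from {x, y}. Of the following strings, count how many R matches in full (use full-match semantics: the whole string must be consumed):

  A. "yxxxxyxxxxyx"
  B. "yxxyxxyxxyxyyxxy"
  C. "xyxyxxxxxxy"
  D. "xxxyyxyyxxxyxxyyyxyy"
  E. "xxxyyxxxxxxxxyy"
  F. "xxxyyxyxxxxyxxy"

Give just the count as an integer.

A → no match
B → no match
C → no match
D → match
E → no match
F → no match
Total matched: 1

1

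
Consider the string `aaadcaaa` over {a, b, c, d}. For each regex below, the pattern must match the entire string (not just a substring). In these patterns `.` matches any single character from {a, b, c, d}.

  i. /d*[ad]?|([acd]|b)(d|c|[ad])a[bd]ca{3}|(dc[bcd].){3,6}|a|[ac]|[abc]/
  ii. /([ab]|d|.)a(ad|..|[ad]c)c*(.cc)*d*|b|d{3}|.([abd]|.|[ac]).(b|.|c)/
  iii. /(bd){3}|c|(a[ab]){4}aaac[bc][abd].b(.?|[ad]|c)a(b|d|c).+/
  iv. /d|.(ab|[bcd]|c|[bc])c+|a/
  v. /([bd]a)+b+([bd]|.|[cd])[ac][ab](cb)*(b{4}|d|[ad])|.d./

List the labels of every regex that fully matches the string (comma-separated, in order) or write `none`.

i

i → match
ii → no match
iii → no match
iv → no match
v → no match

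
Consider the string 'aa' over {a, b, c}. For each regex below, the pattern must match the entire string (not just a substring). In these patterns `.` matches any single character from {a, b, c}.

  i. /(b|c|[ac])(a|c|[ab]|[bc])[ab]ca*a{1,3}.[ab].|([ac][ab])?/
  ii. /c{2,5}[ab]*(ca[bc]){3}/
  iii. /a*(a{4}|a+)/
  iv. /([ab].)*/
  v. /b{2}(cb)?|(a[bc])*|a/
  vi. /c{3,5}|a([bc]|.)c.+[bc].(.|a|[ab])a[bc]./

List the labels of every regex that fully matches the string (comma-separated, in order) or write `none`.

i, iii, iv

i → match
ii → no match — must start with 'c'
iii → match
iv → match
v → no match
vi → no match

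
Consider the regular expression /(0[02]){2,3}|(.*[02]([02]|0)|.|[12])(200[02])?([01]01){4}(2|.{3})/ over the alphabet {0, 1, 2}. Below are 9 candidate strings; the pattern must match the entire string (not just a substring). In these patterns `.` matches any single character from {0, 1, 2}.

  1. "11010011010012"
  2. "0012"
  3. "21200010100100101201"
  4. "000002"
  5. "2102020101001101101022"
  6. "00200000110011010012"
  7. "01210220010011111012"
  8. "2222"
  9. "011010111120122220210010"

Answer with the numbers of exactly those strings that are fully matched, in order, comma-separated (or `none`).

1 → match
2 → no match
3 → no match
4 → match
5 → match
6 → no match
7 → no match
8 → no match
9 → no match

1, 4, 5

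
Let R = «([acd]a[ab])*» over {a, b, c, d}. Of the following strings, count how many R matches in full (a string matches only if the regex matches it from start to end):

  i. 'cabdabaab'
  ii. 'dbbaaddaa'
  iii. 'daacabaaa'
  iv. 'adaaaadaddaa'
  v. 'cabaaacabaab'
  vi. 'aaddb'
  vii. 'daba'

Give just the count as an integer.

i → match
ii → no match
iii → match
iv → no match
v → match
vi → no match
vii → no match
Total matched: 3

3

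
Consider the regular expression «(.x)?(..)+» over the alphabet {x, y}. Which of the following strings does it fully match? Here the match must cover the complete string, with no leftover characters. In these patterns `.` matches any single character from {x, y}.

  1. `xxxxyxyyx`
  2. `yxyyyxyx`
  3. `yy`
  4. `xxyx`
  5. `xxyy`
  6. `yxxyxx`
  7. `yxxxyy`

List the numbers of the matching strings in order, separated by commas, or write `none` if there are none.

2, 3, 4, 5, 6, 7

1 → no match
2 → match
3 → match
4 → match
5 → match
6 → match
7 → match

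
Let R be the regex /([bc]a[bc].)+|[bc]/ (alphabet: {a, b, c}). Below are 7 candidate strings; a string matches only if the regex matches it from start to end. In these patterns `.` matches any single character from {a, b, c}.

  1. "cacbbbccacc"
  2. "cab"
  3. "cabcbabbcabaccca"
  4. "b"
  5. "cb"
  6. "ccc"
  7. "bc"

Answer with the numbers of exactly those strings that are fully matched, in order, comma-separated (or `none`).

1 → no match
2 → no match
3 → no match
4 → match
5 → no match
6 → no match
7 → no match

4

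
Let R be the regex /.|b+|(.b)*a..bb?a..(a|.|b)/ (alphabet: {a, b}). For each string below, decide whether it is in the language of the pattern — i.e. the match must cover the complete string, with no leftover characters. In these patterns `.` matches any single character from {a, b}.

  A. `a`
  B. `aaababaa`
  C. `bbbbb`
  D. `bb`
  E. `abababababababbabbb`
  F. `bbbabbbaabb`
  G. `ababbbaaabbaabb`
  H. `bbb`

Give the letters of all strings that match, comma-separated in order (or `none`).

A, B, C, D, E, G, H

A → match
B → match
C → match
D → match
E → match
F → no match
G → match
H → match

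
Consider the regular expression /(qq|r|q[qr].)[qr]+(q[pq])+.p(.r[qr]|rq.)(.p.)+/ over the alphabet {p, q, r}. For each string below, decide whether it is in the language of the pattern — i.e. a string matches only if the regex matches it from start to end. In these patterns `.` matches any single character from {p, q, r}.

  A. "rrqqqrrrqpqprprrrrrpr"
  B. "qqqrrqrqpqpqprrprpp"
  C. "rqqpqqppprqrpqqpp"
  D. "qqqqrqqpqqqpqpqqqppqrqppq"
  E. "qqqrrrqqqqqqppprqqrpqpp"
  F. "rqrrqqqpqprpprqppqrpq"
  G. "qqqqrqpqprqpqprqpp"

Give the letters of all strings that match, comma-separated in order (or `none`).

C, F, G

A → no match
B → no match
C → match
D → no match
E → no match
F → match
G → match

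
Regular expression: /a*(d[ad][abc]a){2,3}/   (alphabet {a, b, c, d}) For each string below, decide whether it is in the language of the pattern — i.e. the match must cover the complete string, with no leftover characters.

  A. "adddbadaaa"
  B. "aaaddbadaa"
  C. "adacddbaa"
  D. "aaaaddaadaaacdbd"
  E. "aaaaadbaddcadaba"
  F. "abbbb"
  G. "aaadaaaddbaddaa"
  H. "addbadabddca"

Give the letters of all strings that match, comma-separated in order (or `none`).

G

A. "adddbadaaa" → no match
B. "aaaddbadaa" → no match
C. "adacddbaa" → no match
D → no match — must end with "a"
E → no match
F. "abbbb" → no match — must end with "a"
G → match
H. "addbadabddca" → no match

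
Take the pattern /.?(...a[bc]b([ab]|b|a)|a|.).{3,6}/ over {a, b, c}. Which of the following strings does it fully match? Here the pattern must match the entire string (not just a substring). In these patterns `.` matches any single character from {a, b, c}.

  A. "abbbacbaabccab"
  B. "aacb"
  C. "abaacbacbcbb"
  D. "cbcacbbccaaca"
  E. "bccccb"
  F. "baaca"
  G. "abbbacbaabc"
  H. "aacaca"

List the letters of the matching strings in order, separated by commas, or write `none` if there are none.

A, B, C, D, E, F, G, H

A → match
B → match
C → match
D → match
E → match
F → match
G → match
H → match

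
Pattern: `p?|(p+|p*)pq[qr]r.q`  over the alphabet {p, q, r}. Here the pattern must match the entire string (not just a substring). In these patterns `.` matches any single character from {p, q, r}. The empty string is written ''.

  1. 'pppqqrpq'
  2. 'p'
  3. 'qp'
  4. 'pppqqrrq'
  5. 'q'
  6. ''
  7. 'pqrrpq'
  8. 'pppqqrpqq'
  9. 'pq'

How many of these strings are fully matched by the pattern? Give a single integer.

5

1. 'pppqqrpq' → match
2. 'p' → match
3. 'qp' → no match
4. 'pppqqrrq' → match
5. 'q' → no match
6. '' → match
7. 'pqrrpq' → match
8. 'pppqqrpqq' → no match
9. 'pq' → no match
Total matched: 5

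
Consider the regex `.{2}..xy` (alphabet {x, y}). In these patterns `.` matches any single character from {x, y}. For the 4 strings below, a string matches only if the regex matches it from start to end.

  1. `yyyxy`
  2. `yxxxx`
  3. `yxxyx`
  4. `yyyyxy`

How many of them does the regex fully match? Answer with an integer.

1 → no match
2 → no match — must end with `xy`
3 → no match — must end with `xy`
4 → match
Total matched: 1

1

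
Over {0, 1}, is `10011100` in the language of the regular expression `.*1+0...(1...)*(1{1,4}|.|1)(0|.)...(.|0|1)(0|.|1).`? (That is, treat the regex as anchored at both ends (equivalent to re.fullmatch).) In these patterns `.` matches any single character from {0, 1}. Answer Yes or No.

No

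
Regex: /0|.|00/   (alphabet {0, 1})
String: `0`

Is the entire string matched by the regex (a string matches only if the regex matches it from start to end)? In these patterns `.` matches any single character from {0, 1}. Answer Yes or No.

Yes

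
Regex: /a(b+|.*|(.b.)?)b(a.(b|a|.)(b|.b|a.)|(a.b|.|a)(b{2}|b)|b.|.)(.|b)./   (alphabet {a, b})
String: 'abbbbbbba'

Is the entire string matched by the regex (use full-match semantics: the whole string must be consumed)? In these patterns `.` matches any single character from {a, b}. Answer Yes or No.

Yes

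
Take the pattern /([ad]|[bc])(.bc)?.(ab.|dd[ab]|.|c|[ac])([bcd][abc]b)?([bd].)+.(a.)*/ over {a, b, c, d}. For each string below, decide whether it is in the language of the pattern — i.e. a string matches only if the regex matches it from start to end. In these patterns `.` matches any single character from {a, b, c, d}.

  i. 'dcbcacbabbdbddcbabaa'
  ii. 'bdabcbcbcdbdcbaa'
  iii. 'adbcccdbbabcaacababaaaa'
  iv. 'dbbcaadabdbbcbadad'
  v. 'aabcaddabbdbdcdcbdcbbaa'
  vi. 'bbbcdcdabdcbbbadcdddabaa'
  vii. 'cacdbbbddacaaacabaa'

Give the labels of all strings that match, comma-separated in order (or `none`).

i, ii, iii, iv, vi, vii

i → match
ii → match
iii → match
iv → match
v → no match
vi → match
vii → match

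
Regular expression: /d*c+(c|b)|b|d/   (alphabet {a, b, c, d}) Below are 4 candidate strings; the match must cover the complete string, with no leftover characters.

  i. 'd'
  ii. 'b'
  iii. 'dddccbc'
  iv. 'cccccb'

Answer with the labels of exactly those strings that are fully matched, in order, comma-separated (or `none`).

i, ii, iv

i → match
ii → match
iii → no match
iv → match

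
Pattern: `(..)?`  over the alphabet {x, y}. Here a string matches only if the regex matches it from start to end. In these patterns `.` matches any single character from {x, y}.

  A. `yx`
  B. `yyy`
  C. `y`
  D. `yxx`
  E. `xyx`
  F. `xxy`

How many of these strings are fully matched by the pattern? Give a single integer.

A → match
B → no match
C → no match
D → no match
E → no match
F → no match
Total matched: 1

1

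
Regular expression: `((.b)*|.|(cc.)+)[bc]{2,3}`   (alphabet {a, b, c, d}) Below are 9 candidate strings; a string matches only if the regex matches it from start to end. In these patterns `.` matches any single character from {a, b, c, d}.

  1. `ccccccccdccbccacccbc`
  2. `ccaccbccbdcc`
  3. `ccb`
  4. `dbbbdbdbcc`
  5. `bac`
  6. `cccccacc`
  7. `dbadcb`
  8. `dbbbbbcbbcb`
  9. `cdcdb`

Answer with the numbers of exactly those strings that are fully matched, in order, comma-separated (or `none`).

1, 3, 4, 6, 8

1 → match
2 → no match
3 → match
4 → match
5 → no match
6 → match
7 → no match
8 → match
9 → no match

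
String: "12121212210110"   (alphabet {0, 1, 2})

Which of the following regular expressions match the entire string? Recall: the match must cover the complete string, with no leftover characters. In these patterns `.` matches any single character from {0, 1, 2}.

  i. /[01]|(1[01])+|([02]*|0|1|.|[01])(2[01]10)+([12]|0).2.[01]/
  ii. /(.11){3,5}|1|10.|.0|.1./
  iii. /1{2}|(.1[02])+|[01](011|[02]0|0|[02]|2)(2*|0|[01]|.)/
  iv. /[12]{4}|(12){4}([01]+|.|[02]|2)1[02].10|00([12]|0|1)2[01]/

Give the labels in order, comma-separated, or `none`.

iv

i → no match
ii → no match
iii → no match
iv → match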